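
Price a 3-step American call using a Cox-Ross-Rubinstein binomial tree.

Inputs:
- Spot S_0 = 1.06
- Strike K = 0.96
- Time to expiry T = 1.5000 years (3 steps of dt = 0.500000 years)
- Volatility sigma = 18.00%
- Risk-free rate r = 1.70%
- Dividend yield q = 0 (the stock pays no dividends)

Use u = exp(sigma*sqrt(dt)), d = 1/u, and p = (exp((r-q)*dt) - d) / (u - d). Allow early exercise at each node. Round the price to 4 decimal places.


Answer: Price = V(0,0) = 0.1624

Derivation:
dt = T/N = 0.500000
u = exp(sigma*sqrt(dt)) = 1.135734; d = 1/u = 0.880488
p = (exp((r-q)*dt) - d) / (u - d) = 0.501666
Discount per step: exp(-r*dt) = 0.991536
Stock lattice S(k, i) with i counting down-moves:
  k=0: S(0,0) = 1.0600
  k=1: S(1,0) = 1.2039; S(1,1) = 0.9333
  k=2: S(2,0) = 1.3673; S(2,1) = 1.0600; S(2,2) = 0.8218
  k=3: S(3,0) = 1.5529; S(3,1) = 1.2039; S(3,2) = 0.9333; S(3,3) = 0.7236
Terminal payoffs V(N, i) = max(S_T - K, 0):
  V(3,0) = 0.592873; V(3,1) = 0.243878; V(3,2) = 0.000000; V(3,3) = 0.000000
Backward induction: V(k, i) = exp(-r*dt) * [p * V(k+1, i) + (1-p) * V(k+1, i+1)]; then take max(V_cont, immediate exercise) for American.
  V(2,0) = exp(-r*dt) * [p*0.592873 + (1-p)*0.243878] = 0.415411; exercise = 0.407285; V(2,0) = max -> 0.415411
  V(2,1) = exp(-r*dt) * [p*0.243878 + (1-p)*0.000000] = 0.121310; exercise = 0.100000; V(2,1) = max -> 0.121310
  V(2,2) = exp(-r*dt) * [p*0.000000 + (1-p)*0.000000] = 0.000000; exercise = 0.000000; V(2,2) = max -> 0.000000
  V(1,0) = exp(-r*dt) * [p*0.415411 + (1-p)*0.121310] = 0.266575; exercise = 0.243878; V(1,0) = max -> 0.266575
  V(1,1) = exp(-r*dt) * [p*0.121310 + (1-p)*0.000000] = 0.060342; exercise = 0.000000; V(1,1) = max -> 0.060342
  V(0,0) = exp(-r*dt) * [p*0.266575 + (1-p)*0.060342] = 0.162416; exercise = 0.100000; V(0,0) = max -> 0.162416


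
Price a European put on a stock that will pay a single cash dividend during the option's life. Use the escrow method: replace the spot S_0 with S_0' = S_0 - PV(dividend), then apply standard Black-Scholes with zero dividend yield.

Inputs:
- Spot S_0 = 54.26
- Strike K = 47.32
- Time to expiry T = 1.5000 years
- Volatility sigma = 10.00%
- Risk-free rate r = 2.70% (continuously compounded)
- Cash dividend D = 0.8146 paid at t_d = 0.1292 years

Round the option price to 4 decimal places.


PV(D) = D * exp(-r * t_d) = 0.8146 * 0.99651768 = 0.81176330
S_0' = S_0 - PV(D) = 54.2600 - 0.81176330 = 53.44823670
d1 = (ln(S_0'/K) + (r + sigma^2/2)*T) / (sigma*sqrt(T)) = 1.38625286
d2 = d1 - sigma*sqrt(T) = 1.26377837
exp(-rT) = 0.96030916
N(-d1) = 0.08283485; N(-d2) = 0.10315479
P = K * exp(-rT) * N(-d2) - S_0' * N(-d1) = 47.3200 * 0.96030916 * 0.10315479 - 53.44823670 * 0.08283485 = 0.2602

Answer: Price = 0.2602


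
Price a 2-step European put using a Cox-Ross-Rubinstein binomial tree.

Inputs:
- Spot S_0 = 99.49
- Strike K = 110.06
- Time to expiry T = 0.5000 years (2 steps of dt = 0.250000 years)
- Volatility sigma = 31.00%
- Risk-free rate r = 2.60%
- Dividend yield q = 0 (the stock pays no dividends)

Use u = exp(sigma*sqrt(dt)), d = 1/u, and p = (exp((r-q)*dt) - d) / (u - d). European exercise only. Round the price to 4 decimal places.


dt = T/N = 0.250000
u = exp(sigma*sqrt(dt)) = 1.167658; d = 1/u = 0.856415
p = (exp((r-q)*dt) - d) / (u - d) = 0.482279
Discount per step: exp(-r*dt) = 0.993521
Stock lattice S(k, i) with i counting down-moves:
  k=0: S(0,0) = 99.4900
  k=1: S(1,0) = 116.1703; S(1,1) = 85.2047
  k=2: S(2,0) = 135.6472; S(2,1) = 99.4900; S(2,2) = 72.9706
Terminal payoffs V(N, i) = max(K - S_T, 0):
  V(2,0) = 0.000000; V(2,1) = 10.570000; V(2,2) = 37.089362
Backward induction: V(k, i) = exp(-r*dt) * [p * V(k+1, i) + (1-p) * V(k+1, i+1)].
  V(1,0) = exp(-r*dt) * [p*0.000000 + (1-p)*10.570000] = 5.436852
  V(1,1) = exp(-r*dt) * [p*10.570000 + (1-p)*37.089362] = 24.142184
  V(0,0) = exp(-r*dt) * [p*5.436852 + (1-p)*24.142184] = 15.023019

Answer: Price = V(0,0) = 15.0230


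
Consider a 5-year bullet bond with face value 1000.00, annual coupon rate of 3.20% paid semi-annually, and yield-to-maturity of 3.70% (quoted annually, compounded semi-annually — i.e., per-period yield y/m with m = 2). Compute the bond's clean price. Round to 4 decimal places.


Coupon per period c = face * coupon_rate / m = 16.000000
Periods per year m = 2; per-period yield y/m = 0.018500
Number of cashflows N = 10
Cashflows (t years, CF_t, discount factor 1/(1+y/m)^(m*t), PV):
  t = 0.5000: CF_t = 16.000000, DF = 0.981836, PV = 15.709377
  t = 1.0000: CF_t = 16.000000, DF = 0.964002, PV = 15.424032
  t = 1.5000: CF_t = 16.000000, DF = 0.946492, PV = 15.143870
  t = 2.0000: CF_t = 16.000000, DF = 0.929300, PV = 14.868798
  t = 2.5000: CF_t = 16.000000, DF = 0.912420, PV = 14.598721
  t = 3.0000: CF_t = 16.000000, DF = 0.895847, PV = 14.333551
  t = 3.5000: CF_t = 16.000000, DF = 0.879575, PV = 14.073196
  t = 4.0000: CF_t = 16.000000, DF = 0.863598, PV = 13.817571
  t = 4.5000: CF_t = 16.000000, DF = 0.847912, PV = 13.566589
  t = 5.0000: CF_t = 1016.000000, DF = 0.832510, PV = 845.830565
Price P = sum_t PV_t = 977.366270

Answer: Price = 977.3663


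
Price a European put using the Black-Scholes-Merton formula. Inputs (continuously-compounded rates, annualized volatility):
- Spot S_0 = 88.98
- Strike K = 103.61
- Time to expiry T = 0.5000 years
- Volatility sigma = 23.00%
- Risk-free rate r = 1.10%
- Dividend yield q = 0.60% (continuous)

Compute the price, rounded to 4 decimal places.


d1 = (ln(S/K) + (r - q + 0.5*sigma^2) * T) / (sigma * sqrt(T)) = -0.83928794
d2 = d1 - sigma * sqrt(T) = -1.00192250
exp(-rT) = 0.99451510; exp(-qT) = 0.99700450
P = K * exp(-rT) * N(-d2) - S_0 * exp(-qT) * N(-d1)
N(-d1) = 0.79934613; N(-d2) = 0.84180949
P = 103.6100 * 0.99451510 * 0.84180949 - 88.9800 * 0.99700450 * 0.79934613 = 15.8287

Answer: Price = 15.8287


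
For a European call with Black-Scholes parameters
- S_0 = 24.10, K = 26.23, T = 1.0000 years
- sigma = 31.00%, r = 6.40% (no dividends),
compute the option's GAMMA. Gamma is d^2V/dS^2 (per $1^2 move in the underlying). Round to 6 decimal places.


d1 = 0.0882517633; d2 = -0.2217482367
phi(d1) = 0.3973917456; exp(-qT) = 1.0000000000; exp(-rT) = 0.9380049995
Gamma = exp(-qT) * phi(d1) / (S * sigma * sqrt(T)) = 1.0000000000 * 0.3973917456 / (24.1000 * 0.3100 * 1.0000000000) = 0.053191

Answer: Gamma = 0.053191


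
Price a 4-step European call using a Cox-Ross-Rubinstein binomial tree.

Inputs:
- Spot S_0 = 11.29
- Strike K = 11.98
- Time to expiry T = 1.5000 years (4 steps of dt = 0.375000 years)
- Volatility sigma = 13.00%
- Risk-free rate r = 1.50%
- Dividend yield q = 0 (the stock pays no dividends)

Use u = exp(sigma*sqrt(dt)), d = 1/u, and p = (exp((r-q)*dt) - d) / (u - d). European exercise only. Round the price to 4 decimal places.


Answer: Price = V(0,0) = 0.5714

Derivation:
dt = T/N = 0.375000
u = exp(sigma*sqrt(dt)) = 1.082863; d = 1/u = 0.923478
p = (exp((r-q)*dt) - d) / (u - d) = 0.515500
Discount per step: exp(-r*dt) = 0.994391
Stock lattice S(k, i) with i counting down-moves:
  k=0: S(0,0) = 11.2900
  k=1: S(1,0) = 12.2255; S(1,1) = 10.4261
  k=2: S(2,0) = 13.2386; S(2,1) = 11.2900; S(2,2) = 9.6282
  k=3: S(3,0) = 14.3356; S(3,1) = 12.2255; S(3,2) = 10.4261; S(3,3) = 8.8915
  k=4: S(4,0) = 15.5234; S(4,1) = 13.2386; S(4,2) = 11.2900; S(4,3) = 9.6282; S(4,4) = 8.2111
Terminal payoffs V(N, i) = max(S_T - K, 0):
  V(4,0) = 3.543439; V(4,1) = 1.258566; V(4,2) = 0.000000; V(4,3) = 0.000000; V(4,4) = 0.000000
Backward induction: V(k, i) = exp(-r*dt) * [p * V(k+1, i) + (1-p) * V(k+1, i+1)].
  V(3,0) = exp(-r*dt) * [p*3.543439 + (1-p)*1.258566] = 2.422751
  V(3,1) = exp(-r*dt) * [p*1.258566 + (1-p)*0.000000] = 0.645151
  V(3,2) = exp(-r*dt) * [p*0.000000 + (1-p)*0.000000] = 0.000000
  V(3,3) = exp(-r*dt) * [p*0.000000 + (1-p)*0.000000] = 0.000000
  V(2,0) = exp(-r*dt) * [p*2.422751 + (1-p)*0.645151] = 1.552744
  V(2,1) = exp(-r*dt) * [p*0.645151 + (1-p)*0.000000] = 0.330710
  V(2,2) = exp(-r*dt) * [p*0.000000 + (1-p)*0.000000] = 0.000000
  V(1,0) = exp(-r*dt) * [p*1.552744 + (1-p)*0.330710] = 0.955280
  V(1,1) = exp(-r*dt) * [p*0.330710 + (1-p)*0.000000] = 0.169525
  V(0,0) = exp(-r*dt) * [p*0.955280 + (1-p)*0.169525] = 0.571358


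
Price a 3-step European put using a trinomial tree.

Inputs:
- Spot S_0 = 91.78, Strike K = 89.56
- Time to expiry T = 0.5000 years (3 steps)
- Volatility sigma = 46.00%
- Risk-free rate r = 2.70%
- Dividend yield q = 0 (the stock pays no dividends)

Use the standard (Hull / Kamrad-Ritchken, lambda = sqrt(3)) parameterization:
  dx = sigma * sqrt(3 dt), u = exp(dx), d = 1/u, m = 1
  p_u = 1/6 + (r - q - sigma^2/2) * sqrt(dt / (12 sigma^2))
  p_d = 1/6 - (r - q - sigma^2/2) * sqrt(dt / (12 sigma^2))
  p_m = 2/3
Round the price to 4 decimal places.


Answer: Price = V(0,0) = 9.2953

Derivation:
dt = T/N = 0.166667; dx = sigma*sqrt(3*dt) = 0.325269
u = exp(dx) = 1.384403; d = 1/u = 0.722333
p_u = 0.146478, p_m = 0.666667, p_d = 0.186855
Discount per step: exp(-r*dt) = 0.995510
Stock lattice S(k, j) with j the centered position index:
  k=0: S(0,+0) = 91.7800
  k=1: S(1,-1) = 66.2957; S(1,+0) = 91.7800; S(1,+1) = 127.0605
  k=2: S(2,-2) = 47.8876; S(2,-1) = 66.2957; S(2,+0) = 91.7800; S(2,+1) = 127.0605; S(2,+2) = 175.9030
  k=3: S(3,-3) = 34.5908; S(3,-2) = 47.8876; S(3,-1) = 66.2957; S(3,+0) = 91.7800; S(3,+1) = 127.0605; S(3,+2) = 175.9030; S(3,+3) = 243.5207
Terminal payoffs V(N, j) = max(K - S_T, 0):
  V(3,-3) = 54.969224; V(3,-2) = 41.672420; V(3,-1) = 23.264283; V(3,+0) = 0.000000; V(3,+1) = 0.000000; V(3,+2) = 0.000000; V(3,+3) = 0.000000
Backward induction: V(k, j) = exp(-r*dt) * [p_u * V(k+1, j+1) + p_m * V(k+1, j) + p_d * V(k+1, j-1)]
  V(2,-2) = exp(-r*dt) * [p_u*23.264283 + p_m*41.672420 + p_d*54.969224] = 41.274450
  V(2,-1) = exp(-r*dt) * [p_u*0.000000 + p_m*23.264283 + p_d*41.672420] = 23.191628
  V(2,+0) = exp(-r*dt) * [p_u*0.000000 + p_m*0.000000 + p_d*23.264283] = 4.327532
  V(2,+1) = exp(-r*dt) * [p_u*0.000000 + p_m*0.000000 + p_d*0.000000] = 0.000000
  V(2,+2) = exp(-r*dt) * [p_u*0.000000 + p_m*0.000000 + p_d*0.000000] = 0.000000
  V(1,-1) = exp(-r*dt) * [p_u*4.327532 + p_m*23.191628 + p_d*41.274450] = 23.700423
  V(1,+0) = exp(-r*dt) * [p_u*0.000000 + p_m*4.327532 + p_d*23.191628] = 7.186084
  V(1,+1) = exp(-r*dt) * [p_u*0.000000 + p_m*0.000000 + p_d*4.327532] = 0.804991
  V(0,+0) = exp(-r*dt) * [p_u*0.804991 + p_m*7.186084 + p_d*23.700423] = 9.295258


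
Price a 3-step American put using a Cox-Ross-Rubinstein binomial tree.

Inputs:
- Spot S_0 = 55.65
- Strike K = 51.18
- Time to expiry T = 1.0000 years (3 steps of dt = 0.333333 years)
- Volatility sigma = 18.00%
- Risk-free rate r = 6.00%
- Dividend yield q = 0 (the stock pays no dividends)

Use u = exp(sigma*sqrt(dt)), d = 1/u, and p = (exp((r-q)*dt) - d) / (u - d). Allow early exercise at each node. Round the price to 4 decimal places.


dt = T/N = 0.333333
u = exp(sigma*sqrt(dt)) = 1.109515; d = 1/u = 0.901295
p = (exp((r-q)*dt) - d) / (u - d) = 0.571062
Discount per step: exp(-r*dt) = 0.980199
Stock lattice S(k, i) with i counting down-moves:
  k=0: S(0,0) = 55.6500
  k=1: S(1,0) = 61.7445; S(1,1) = 50.1570
  k=2: S(2,0) = 68.5065; S(2,1) = 55.6500; S(2,2) = 45.2063
  k=3: S(3,0) = 76.0090; S(3,1) = 61.7445; S(3,2) = 50.1570; S(3,3) = 40.7442
Terminal payoffs V(N, i) = max(K - S_T, 0):
  V(3,0) = 0.000000; V(3,1) = 0.000000; V(3,2) = 1.022953; V(3,3) = 10.435823
Backward induction: V(k, i) = exp(-r*dt) * [p * V(k+1, i) + (1-p) * V(k+1, i+1)]; then take max(V_cont, immediate exercise) for American.
  V(2,0) = exp(-r*dt) * [p*0.000000 + (1-p)*0.000000] = 0.000000; exercise = 0.000000; V(2,0) = max -> 0.000000
  V(2,1) = exp(-r*dt) * [p*0.000000 + (1-p)*1.022953] = 0.430095; exercise = 0.000000; V(2,1) = max -> 0.430095
  V(2,2) = exp(-r*dt) * [p*1.022953 + (1-p)*10.435823] = 4.960290; exercise = 5.973722; V(2,2) = max -> 5.973722
  V(1,0) = exp(-r*dt) * [p*0.000000 + (1-p)*0.430095] = 0.180831; exercise = 0.000000; V(1,0) = max -> 0.180831
  V(1,1) = exp(-r*dt) * [p*0.430095 + (1-p)*5.973722] = 2.752368; exercise = 1.022953; V(1,1) = max -> 2.752368
  V(0,0) = exp(-r*dt) * [p*0.180831 + (1-p)*2.752368] = 1.258440; exercise = 0.000000; V(0,0) = max -> 1.258440

Answer: Price = V(0,0) = 1.2584


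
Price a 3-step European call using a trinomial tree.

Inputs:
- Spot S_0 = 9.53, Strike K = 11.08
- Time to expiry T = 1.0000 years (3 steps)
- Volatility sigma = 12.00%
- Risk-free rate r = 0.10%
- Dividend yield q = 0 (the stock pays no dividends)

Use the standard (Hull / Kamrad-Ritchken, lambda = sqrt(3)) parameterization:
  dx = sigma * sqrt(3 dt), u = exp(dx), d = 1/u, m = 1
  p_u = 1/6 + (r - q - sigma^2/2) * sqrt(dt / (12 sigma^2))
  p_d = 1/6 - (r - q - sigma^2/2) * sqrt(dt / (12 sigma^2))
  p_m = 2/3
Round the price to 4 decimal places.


Answer: Price = V(0,0) = 0.0618

Derivation:
dt = T/N = 0.333333; dx = sigma*sqrt(3*dt) = 0.120000
u = exp(dx) = 1.127497; d = 1/u = 0.886920
p_u = 0.158056, p_m = 0.666667, p_d = 0.175278
Discount per step: exp(-r*dt) = 0.999667
Stock lattice S(k, j) with j the centered position index:
  k=0: S(0,+0) = 9.5300
  k=1: S(1,-1) = 8.4524; S(1,+0) = 9.5300; S(1,+1) = 10.7450
  k=2: S(2,-2) = 7.4966; S(2,-1) = 8.4524; S(2,+0) = 9.5300; S(2,+1) = 10.7450; S(2,+2) = 12.1150
  k=3: S(3,-3) = 6.6489; S(3,-2) = 7.4966; S(3,-1) = 8.4524; S(3,+0) = 9.5300; S(3,+1) = 10.7450; S(3,+2) = 12.1150; S(3,+3) = 13.6596
Terminal payoffs V(N, j) = max(S_T - K, 0):
  V(3,-3) = 0.000000; V(3,-2) = 0.000000; V(3,-1) = 0.000000; V(3,+0) = 0.000000; V(3,+1) = 0.000000; V(3,+2) = 1.035004; V(3,+3) = 2.579629
Backward induction: V(k, j) = exp(-r*dt) * [p_u * V(k+1, j+1) + p_m * V(k+1, j) + p_d * V(k+1, j-1)]
  V(2,-2) = exp(-r*dt) * [p_u*0.000000 + p_m*0.000000 + p_d*0.000000] = 0.000000
  V(2,-1) = exp(-r*dt) * [p_u*0.000000 + p_m*0.000000 + p_d*0.000000] = 0.000000
  V(2,+0) = exp(-r*dt) * [p_u*0.000000 + p_m*0.000000 + p_d*0.000000] = 0.000000
  V(2,+1) = exp(-r*dt) * [p_u*1.035004 + p_m*0.000000 + p_d*0.000000] = 0.163534
  V(2,+2) = exp(-r*dt) * [p_u*2.579629 + p_m*1.035004 + p_d*0.000000] = 1.097362
  V(1,-1) = exp(-r*dt) * [p_u*0.000000 + p_m*0.000000 + p_d*0.000000] = 0.000000
  V(1,+0) = exp(-r*dt) * [p_u*0.163534 + p_m*0.000000 + p_d*0.000000] = 0.025839
  V(1,+1) = exp(-r*dt) * [p_u*1.097362 + p_m*0.163534 + p_d*0.000000] = 0.282372
  V(0,+0) = exp(-r*dt) * [p_u*0.282372 + p_m*0.025839 + p_d*0.000000] = 0.061836


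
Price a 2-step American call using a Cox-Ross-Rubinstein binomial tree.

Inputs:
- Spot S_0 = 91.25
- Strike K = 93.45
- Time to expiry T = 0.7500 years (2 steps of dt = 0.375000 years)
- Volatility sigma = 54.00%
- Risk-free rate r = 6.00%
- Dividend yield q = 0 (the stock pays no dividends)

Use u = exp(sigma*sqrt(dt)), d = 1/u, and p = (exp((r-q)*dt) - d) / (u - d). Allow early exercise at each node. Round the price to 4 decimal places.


dt = T/N = 0.375000
u = exp(sigma*sqrt(dt)) = 1.391916; d = 1/u = 0.718434
p = (exp((r-q)*dt) - d) / (u - d) = 0.451862
Discount per step: exp(-r*dt) = 0.977751
Stock lattice S(k, i) with i counting down-moves:
  k=0: S(0,0) = 91.2500
  k=1: S(1,0) = 127.0123; S(1,1) = 65.5571
  k=2: S(2,0) = 176.7905; S(2,1) = 91.2500; S(2,2) = 47.0985
Terminal payoffs V(N, i) = max(S_T - K, 0):
  V(2,0) = 83.340466; V(2,1) = 0.000000; V(2,2) = 0.000000
Backward induction: V(k, i) = exp(-r*dt) * [p * V(k+1, i) + (1-p) * V(k+1, i+1)]; then take max(V_cont, immediate exercise) for American.
  V(1,0) = exp(-r*dt) * [p*83.340466 + (1-p)*0.000000] = 36.820543; exercise = 33.562322; V(1,0) = max -> 36.820543
  V(1,1) = exp(-r*dt) * [p*0.000000 + (1-p)*0.000000] = 0.000000; exercise = 0.000000; V(1,1) = max -> 0.000000
  V(0,0) = exp(-r*dt) * [p*36.820543 + (1-p)*0.000000] = 16.267636; exercise = 0.000000; V(0,0) = max -> 16.267636

Answer: Price = V(0,0) = 16.2676


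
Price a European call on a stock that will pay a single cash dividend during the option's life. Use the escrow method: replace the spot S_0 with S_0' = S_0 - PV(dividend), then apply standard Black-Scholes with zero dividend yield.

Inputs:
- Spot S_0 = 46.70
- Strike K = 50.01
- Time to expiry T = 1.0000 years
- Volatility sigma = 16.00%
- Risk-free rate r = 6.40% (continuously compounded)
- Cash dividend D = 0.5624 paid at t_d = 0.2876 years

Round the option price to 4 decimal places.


PV(D) = D * exp(-r * t_d) = 0.5624 * 0.98176196 = 0.55214293
S_0' = S_0 - PV(D) = 46.7000 - 0.55214293 = 46.14785707
d1 = (ln(S_0'/K) + (r + sigma^2/2)*T) / (sigma*sqrt(T)) = -0.02232787
d2 = d1 - sigma*sqrt(T) = -0.18232787
exp(-rT) = 0.93800500
N(d1) = 0.49109321; N(d2) = 0.42766271
C = S_0' * N(d1) - K * exp(-rT) * N(d2) = 46.14785707 * 0.49109321 - 50.0100 * 0.93800500 * 0.42766271 = 2.6014

Answer: Price = 2.6014


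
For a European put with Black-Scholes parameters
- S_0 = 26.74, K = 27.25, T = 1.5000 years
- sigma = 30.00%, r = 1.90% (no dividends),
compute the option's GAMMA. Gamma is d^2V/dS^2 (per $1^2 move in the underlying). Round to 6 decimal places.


d1 = 0.2098588105; d2 = -0.1575646509
phi(d1) = 0.3902534444; exp(-qT) = 1.0000000000; exp(-rT) = 0.9719022941
Gamma = exp(-qT) * phi(d1) / (S * sigma * sqrt(T)) = 1.0000000000 * 0.3902534444 / (26.7400 * 0.3000 * 1.2247448714) = 0.039721

Answer: Gamma = 0.039721


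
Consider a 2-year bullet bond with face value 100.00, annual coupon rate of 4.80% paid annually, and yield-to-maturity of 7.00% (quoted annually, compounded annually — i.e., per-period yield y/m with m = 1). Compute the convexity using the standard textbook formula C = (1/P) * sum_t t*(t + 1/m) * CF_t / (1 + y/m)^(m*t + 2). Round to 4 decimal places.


Coupon per period c = face * coupon_rate / m = 4.800000
Periods per year m = 1; per-period yield y/m = 0.070000
Number of cashflows N = 2
Cashflows (t years, CF_t, discount factor 1/(1+y/m)^(m*t), PV):
  t = 1.0000: CF_t = 4.800000, DF = 0.934579, PV = 4.485981
  t = 2.0000: CF_t = 104.800000, DF = 0.873439, PV = 91.536379
Price P = sum_t PV_t = 96.022360
Convexity numerator sum_t t*(t + 1/m) * CF_t / (1+y/m)^(m*t + 2):
  t = 1.0000: term = 7.836460
  t = 2.0000: term = 479.708509
Convexity = (1/P) * sum = 487.544969 / 96.022360 = 5.077411

Answer: Convexity = 5.0774


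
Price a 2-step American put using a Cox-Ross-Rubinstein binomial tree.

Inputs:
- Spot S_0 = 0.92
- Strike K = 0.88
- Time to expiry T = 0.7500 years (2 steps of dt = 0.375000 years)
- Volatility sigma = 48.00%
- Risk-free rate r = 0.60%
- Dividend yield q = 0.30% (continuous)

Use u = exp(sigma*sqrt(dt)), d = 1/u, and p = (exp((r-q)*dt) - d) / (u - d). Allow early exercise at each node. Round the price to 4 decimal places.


dt = T/N = 0.375000
u = exp(sigma*sqrt(dt)) = 1.341702; d = 1/u = 0.745322
p = (exp((r-q)*dt) - d) / (u - d) = 0.428927
Discount per step: exp(-r*dt) = 0.997753
Stock lattice S(k, i) with i counting down-moves:
  k=0: S(0,0) = 0.9200
  k=1: S(1,0) = 1.2344; S(1,1) = 0.6857
  k=2: S(2,0) = 1.6562; S(2,1) = 0.9200; S(2,2) = 0.5111
Terminal payoffs V(N, i) = max(K - S_T, 0):
  V(2,0) = 0.000000; V(2,1) = 0.000000; V(2,2) = 0.368935
Backward induction: V(k, i) = exp(-r*dt) * [p * V(k+1, i) + (1-p) * V(k+1, i+1)]; then take max(V_cont, immediate exercise) for American.
  V(1,0) = exp(-r*dt) * [p*0.000000 + (1-p)*0.000000] = 0.000000; exercise = 0.000000; V(1,0) = max -> 0.000000
  V(1,1) = exp(-r*dt) * [p*0.000000 + (1-p)*0.368935] = 0.210215; exercise = 0.194304; V(1,1) = max -> 0.210215
  V(0,0) = exp(-r*dt) * [p*0.000000 + (1-p)*0.210215] = 0.119778; exercise = 0.000000; V(0,0) = max -> 0.119778

Answer: Price = V(0,0) = 0.1198


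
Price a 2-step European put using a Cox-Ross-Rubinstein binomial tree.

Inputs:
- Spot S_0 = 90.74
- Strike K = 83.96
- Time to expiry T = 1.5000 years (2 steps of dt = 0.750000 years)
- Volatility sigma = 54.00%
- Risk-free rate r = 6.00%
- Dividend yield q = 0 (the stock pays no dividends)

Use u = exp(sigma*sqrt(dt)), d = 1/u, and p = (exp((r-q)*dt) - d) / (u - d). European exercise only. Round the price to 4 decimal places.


Answer: Price = V(0,0) = 14.2238

Derivation:
dt = T/N = 0.750000
u = exp(sigma*sqrt(dt)) = 1.596245; d = 1/u = 0.626470
p = (exp((r-q)*dt) - d) / (u - d) = 0.432634
Discount per step: exp(-r*dt) = 0.955997
Stock lattice S(k, i) with i counting down-moves:
  k=0: S(0,0) = 90.7400
  k=1: S(1,0) = 144.8432; S(1,1) = 56.8459
  k=2: S(2,0) = 231.2052; S(2,1) = 90.7400; S(2,2) = 35.6123
Terminal payoffs V(N, i) = max(K - S_T, 0):
  V(2,0) = 0.000000; V(2,1) = 0.000000; V(2,2) = 48.347709
Backward induction: V(k, i) = exp(-r*dt) * [p * V(k+1, i) + (1-p) * V(k+1, i+1)].
  V(1,0) = exp(-r*dt) * [p*0.000000 + (1-p)*0.000000] = 0.000000
  V(1,1) = exp(-r*dt) * [p*0.000000 + (1-p)*48.347709] = 26.223811
  V(0,0) = exp(-r*dt) * [p*0.000000 + (1-p)*26.223811] = 14.223803


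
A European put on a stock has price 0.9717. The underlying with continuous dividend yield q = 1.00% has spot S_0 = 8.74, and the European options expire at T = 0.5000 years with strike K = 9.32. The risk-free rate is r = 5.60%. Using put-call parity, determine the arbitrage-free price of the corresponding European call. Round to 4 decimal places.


Answer: Call price = 0.6054

Derivation:
Put-call parity: C - P = S_0 * exp(-qT) - K * exp(-rT).
S_0 * exp(-qT) = 8.7400 * 0.99501248 = 8.69640907
K * exp(-rT) = 9.3200 * 0.97238837 = 9.06265958
C = P + S*exp(-qT) - K*exp(-rT)
C = 0.9717 + 8.69640907 - 9.06265958 = 0.6054


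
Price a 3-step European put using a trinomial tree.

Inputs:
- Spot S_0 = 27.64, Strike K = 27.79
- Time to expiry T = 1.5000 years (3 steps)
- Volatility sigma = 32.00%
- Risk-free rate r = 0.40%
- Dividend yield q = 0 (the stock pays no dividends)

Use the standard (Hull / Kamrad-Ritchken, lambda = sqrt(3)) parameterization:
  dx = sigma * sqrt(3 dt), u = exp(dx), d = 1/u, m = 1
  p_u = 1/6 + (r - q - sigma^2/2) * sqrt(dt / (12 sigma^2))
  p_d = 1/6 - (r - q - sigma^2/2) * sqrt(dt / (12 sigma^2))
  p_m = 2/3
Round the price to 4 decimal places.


dt = T/N = 0.500000; dx = sigma*sqrt(3*dt) = 0.391918
u = exp(dx) = 1.479817; d = 1/u = 0.675759
p_u = 0.136558, p_m = 0.666667, p_d = 0.196775
Discount per step: exp(-r*dt) = 0.998002
Stock lattice S(k, j) with j the centered position index:
  k=0: S(0,+0) = 27.6400
  k=1: S(1,-1) = 18.6780; S(1,+0) = 27.6400; S(1,+1) = 40.9021
  k=2: S(2,-2) = 12.6218; S(2,-1) = 18.6780; S(2,+0) = 27.6400; S(2,+1) = 40.9021; S(2,+2) = 60.5277
  k=3: S(3,-3) = 8.5293; S(3,-2) = 12.6218; S(3,-1) = 18.6780; S(3,+0) = 27.6400; S(3,+1) = 40.9021; S(3,+2) = 60.5277; S(3,+3) = 89.5699
Terminal payoffs V(N, j) = max(K - S_T, 0):
  V(3,-3) = 19.260686; V(3,-2) = 15.168177; V(3,-1) = 9.112013; V(3,+0) = 0.150000; V(3,+1) = 0.000000; V(3,+2) = 0.000000; V(3,+3) = 0.000000
Backward induction: V(k, j) = exp(-r*dt) * [p_u * V(k+1, j+1) + p_m * V(k+1, j) + p_d * V(k+1, j-1)]
  V(2,-2) = exp(-r*dt) * [p_u*9.112013 + p_m*15.168177 + p_d*19.260686] = 15.116198
  V(2,-1) = exp(-r*dt) * [p_u*0.150000 + p_m*9.112013 + p_d*15.168177] = 9.061736
  V(2,+0) = exp(-r*dt) * [p_u*0.000000 + p_m*0.150000 + p_d*9.112013] = 1.889234
  V(2,+1) = exp(-r*dt) * [p_u*0.000000 + p_m*0.000000 + p_d*0.150000] = 0.029457
  V(2,+2) = exp(-r*dt) * [p_u*0.000000 + p_m*0.000000 + p_d*0.000000] = 0.000000
  V(1,-1) = exp(-r*dt) * [p_u*1.889234 + p_m*9.061736 + p_d*15.116198] = 9.255109
  V(1,+0) = exp(-r*dt) * [p_u*0.029457 + p_m*1.889234 + p_d*9.061736] = 3.040548
  V(1,+1) = exp(-r*dt) * [p_u*0.000000 + p_m*0.029457 + p_d*1.889234] = 0.390610
  V(0,+0) = exp(-r*dt) * [p_u*0.390610 + p_m*3.040548 + p_d*9.255109] = 3.893751

Answer: Price = V(0,0) = 3.8938


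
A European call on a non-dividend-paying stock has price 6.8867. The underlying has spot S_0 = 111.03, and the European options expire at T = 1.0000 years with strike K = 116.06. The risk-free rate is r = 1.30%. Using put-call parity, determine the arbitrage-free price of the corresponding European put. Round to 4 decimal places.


Put-call parity: C - P = S_0 * exp(-qT) - K * exp(-rT).
S_0 * exp(-qT) = 111.0300 * 1.00000000 = 111.03000000
K * exp(-rT) = 116.0600 * 0.98708414 = 114.56098471
P = C - S*exp(-qT) + K*exp(-rT)
P = 6.8867 - 111.03000000 + 114.56098471 = 10.4177

Answer: Put price = 10.4177


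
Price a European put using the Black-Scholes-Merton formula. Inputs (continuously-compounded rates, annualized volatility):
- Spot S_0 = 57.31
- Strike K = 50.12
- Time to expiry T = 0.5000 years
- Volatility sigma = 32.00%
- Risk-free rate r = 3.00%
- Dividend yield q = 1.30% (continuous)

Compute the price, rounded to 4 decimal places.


d1 = (ln(S/K) + (r - q + 0.5*sigma^2) * T) / (sigma * sqrt(T)) = 0.74314712
d2 = d1 - sigma * sqrt(T) = 0.51687295
exp(-rT) = 0.98511194; exp(-qT) = 0.99352108
P = K * exp(-rT) * N(-d2) - S_0 * exp(-qT) * N(-d1)
N(-d1) = 0.22869631; N(-d2) = 0.30262242
P = 50.1200 * 0.98511194 * 0.30262242 - 57.3100 * 0.99352108 * 0.22869631 = 1.9200

Answer: Price = 1.9200


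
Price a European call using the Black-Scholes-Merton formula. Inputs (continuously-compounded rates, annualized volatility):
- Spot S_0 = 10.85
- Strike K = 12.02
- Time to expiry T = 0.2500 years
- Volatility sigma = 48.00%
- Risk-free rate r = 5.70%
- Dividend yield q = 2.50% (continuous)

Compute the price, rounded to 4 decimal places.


Answer: Price = 0.6292

Derivation:
d1 = (ln(S/K) + (r - q + 0.5*sigma^2) * T) / (sigma * sqrt(T)) = -0.27336187
d2 = d1 - sigma * sqrt(T) = -0.51336187
exp(-rT) = 0.98585105; exp(-qT) = 0.99376949
C = S_0 * exp(-qT) * N(d1) - K * exp(-rT) * N(d2)
N(d1) = 0.39228753; N(d2) = 0.30384911
C = 10.8500 * 0.99376949 * 0.39228753 - 12.0200 * 0.98585105 * 0.30384911 = 0.6292


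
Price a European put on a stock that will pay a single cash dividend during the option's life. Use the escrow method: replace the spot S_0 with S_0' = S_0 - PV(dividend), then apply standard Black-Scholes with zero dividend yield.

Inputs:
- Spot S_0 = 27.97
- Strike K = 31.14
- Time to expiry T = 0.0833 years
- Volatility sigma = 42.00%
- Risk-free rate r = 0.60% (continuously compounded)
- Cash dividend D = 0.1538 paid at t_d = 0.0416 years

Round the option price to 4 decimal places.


PV(D) = D * exp(-r * t_d) = 0.1538 * 0.99975043 = 0.15376162
S_0' = S_0 - PV(D) = 27.9700 - 0.15376162 = 27.81623838
d1 = (ln(S_0'/K) + (r + sigma^2/2)*T) / (sigma*sqrt(T)) = -0.86641597
d2 = d1 - sigma*sqrt(T) = -0.98763527
exp(-rT) = 0.99950032
N(-d1) = 0.80686895; N(-d2) = 0.83833435
P = K * exp(-rT) * N(-d2) - S_0' * N(-d1) = 31.1400 * 0.99950032 * 0.83833435 - 27.81623838 * 0.80686895 = 3.6486

Answer: Price = 3.6486


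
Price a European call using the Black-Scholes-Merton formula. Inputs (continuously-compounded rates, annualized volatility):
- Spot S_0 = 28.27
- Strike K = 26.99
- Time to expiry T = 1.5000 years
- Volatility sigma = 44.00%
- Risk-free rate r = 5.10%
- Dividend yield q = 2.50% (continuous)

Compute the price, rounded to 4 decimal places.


d1 = (ln(S/K) + (r - q + 0.5*sigma^2) * T) / (sigma * sqrt(T)) = 0.42779734
d2 = d1 - sigma * sqrt(T) = -0.11109040
exp(-rT) = 0.92635291; exp(-qT) = 0.96319442
C = S_0 * exp(-qT) * N(d1) - K * exp(-rT) * N(d2)
N(d1) = 0.66560066; N(d2) = 0.45577233
C = 28.2700 * 0.96319442 * 0.66560066 - 26.9900 * 0.92635291 * 0.45577233 = 6.7286

Answer: Price = 6.7286


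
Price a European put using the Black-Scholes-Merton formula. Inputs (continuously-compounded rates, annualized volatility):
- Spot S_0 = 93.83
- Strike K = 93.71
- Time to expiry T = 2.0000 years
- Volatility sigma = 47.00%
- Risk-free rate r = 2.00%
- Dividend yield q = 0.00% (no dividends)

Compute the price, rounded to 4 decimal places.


Answer: Price = 22.0836

Derivation:
d1 = (ln(S/K) + (r - q + 0.5*sigma^2) * T) / (sigma * sqrt(T)) = 0.39444481
d2 = d1 - sigma * sqrt(T) = -0.27023556
exp(-rT) = 0.96078944; exp(-qT) = 1.00000000
P = K * exp(-rT) * N(-d2) - S_0 * exp(-qT) * N(-d1)
N(-d1) = 0.34662633; N(-d2) = 0.60651048
P = 93.7100 * 0.96078944 * 0.60651048 - 93.8300 * 1.00000000 * 0.34662633 = 22.0836


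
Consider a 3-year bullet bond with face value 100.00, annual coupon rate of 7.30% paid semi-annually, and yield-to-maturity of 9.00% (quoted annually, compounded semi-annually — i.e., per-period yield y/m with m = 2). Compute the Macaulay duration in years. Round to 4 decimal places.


Coupon per period c = face * coupon_rate / m = 3.650000
Periods per year m = 2; per-period yield y/m = 0.045000
Number of cashflows N = 6
Cashflows (t years, CF_t, discount factor 1/(1+y/m)^(m*t), PV):
  t = 0.5000: CF_t = 3.650000, DF = 0.956938, PV = 3.492823
  t = 1.0000: CF_t = 3.650000, DF = 0.915730, PV = 3.342414
  t = 1.5000: CF_t = 3.650000, DF = 0.876297, PV = 3.198483
  t = 2.0000: CF_t = 3.650000, DF = 0.838561, PV = 3.060749
  t = 2.5000: CF_t = 3.650000, DF = 0.802451, PV = 2.928946
  t = 3.0000: CF_t = 103.650000, DF = 0.767896, PV = 79.592393
Price P = sum_t PV_t = 95.615808
Macaulay numerator sum_t t * PV_t:
  t * PV_t at t = 0.5000: 1.746411
  t * PV_t at t = 1.0000: 3.342414
  t * PV_t at t = 1.5000: 4.797724
  t * PV_t at t = 2.0000: 6.121498
  t * PV_t at t = 2.5000: 7.322366
  t * PV_t at t = 3.0000: 238.777180
Macaulay duration D = (sum_t t * PV_t) / P = 262.107593 / 95.615808 = 2.741258

Answer: Macaulay duration = 2.7413 years


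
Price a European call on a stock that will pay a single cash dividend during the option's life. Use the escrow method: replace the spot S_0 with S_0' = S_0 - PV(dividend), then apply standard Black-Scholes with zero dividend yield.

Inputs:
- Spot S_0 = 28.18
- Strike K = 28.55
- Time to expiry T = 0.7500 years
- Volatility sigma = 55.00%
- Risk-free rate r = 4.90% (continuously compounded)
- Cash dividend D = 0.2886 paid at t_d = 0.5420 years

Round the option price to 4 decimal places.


Answer: Price = 5.4077

Derivation:
PV(D) = D * exp(-r * t_d) = 0.2886 * 0.97379156 = 0.28103624
S_0' = S_0 - PV(D) = 28.1800 - 0.28103624 = 27.89896376
d1 = (ln(S_0'/K) + (r + sigma^2/2)*T) / (sigma*sqrt(T)) = 0.26688302
d2 = d1 - sigma*sqrt(T) = -0.20943095
exp(-rT) = 0.96391708
N(d1) = 0.60522038; N(d2) = 0.41705592
C = S_0' * N(d1) - K * exp(-rT) * N(d2) = 27.89896376 * 0.60522038 - 28.5500 * 0.96391708 * 0.41705592 = 5.4077


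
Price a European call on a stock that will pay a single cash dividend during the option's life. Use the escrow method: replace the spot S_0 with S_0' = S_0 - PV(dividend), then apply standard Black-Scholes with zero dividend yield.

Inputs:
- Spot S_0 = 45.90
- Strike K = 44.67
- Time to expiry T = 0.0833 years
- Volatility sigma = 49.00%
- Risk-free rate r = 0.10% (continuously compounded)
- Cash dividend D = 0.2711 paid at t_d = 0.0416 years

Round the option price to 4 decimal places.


PV(D) = D * exp(-r * t_d) = 0.2711 * 0.99995840 = 0.27108872
S_0' = S_0 - PV(D) = 45.9000 - 0.27108872 = 45.62891128
d1 = (ln(S_0'/K) + (r + sigma^2/2)*T) / (sigma*sqrt(T)) = 0.22148427
d2 = d1 - sigma*sqrt(T) = 0.08006175
exp(-rT) = 0.99991670
N(d1) = 0.58764231; N(d2) = 0.53190593
C = S_0' * N(d1) - K * exp(-rT) * N(d2) = 45.62891128 * 0.58764231 - 44.6700 * 0.99991670 * 0.53190593 = 3.0552

Answer: Price = 3.0552


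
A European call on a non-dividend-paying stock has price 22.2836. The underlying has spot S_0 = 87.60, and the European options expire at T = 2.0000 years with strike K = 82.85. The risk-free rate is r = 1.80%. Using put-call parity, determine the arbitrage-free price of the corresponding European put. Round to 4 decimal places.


Put-call parity: C - P = S_0 * exp(-qT) - K * exp(-rT).
S_0 * exp(-qT) = 87.6000 * 1.00000000 = 87.60000000
K * exp(-rT) = 82.8500 * 0.96464029 = 79.92044832
P = C - S*exp(-qT) + K*exp(-rT)
P = 22.2836 - 87.60000000 + 79.92044832 = 14.6040

Answer: Put price = 14.6040


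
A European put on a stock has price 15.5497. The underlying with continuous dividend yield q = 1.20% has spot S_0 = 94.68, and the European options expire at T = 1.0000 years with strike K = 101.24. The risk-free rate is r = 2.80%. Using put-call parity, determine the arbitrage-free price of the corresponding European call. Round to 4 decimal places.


Put-call parity: C - P = S_0 * exp(-qT) - K * exp(-rT).
S_0 * exp(-qT) = 94.6800 * 0.98807171 = 93.55062977
K * exp(-rT) = 101.2400 * 0.97238837 = 98.44459825
C = P + S*exp(-qT) - K*exp(-rT)
C = 15.5497 + 93.55062977 - 98.44459825 = 10.6557

Answer: Call price = 10.6557


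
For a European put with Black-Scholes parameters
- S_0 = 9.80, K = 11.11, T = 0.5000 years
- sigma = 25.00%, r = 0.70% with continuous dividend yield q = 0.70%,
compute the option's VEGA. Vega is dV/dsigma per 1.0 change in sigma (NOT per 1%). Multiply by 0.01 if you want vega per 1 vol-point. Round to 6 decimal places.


Answer: Vega = 2.271270

Derivation:
d1 = -0.6213387901; d2 = -0.7981154854
phi(d1) = 0.3289105403; exp(-qT) = 0.9965061179; exp(-rT) = 0.9965061179
Vega = S * exp(-qT) * phi(d1) * sqrt(T) = 9.8000 * 0.9965061179 * 0.3289105403 * 0.7071067812 = 2.271270


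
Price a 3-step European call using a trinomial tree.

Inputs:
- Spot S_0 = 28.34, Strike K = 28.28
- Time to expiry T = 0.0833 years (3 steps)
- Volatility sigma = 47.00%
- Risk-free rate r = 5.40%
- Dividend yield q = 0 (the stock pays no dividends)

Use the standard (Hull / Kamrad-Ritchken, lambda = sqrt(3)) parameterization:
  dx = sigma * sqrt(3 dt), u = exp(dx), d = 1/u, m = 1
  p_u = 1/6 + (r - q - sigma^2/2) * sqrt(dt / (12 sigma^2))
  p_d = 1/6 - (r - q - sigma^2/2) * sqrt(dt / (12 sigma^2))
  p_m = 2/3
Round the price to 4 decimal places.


Answer: Price = V(0,0) = 1.4897

Derivation:
dt = T/N = 0.027767; dx = sigma*sqrt(3*dt) = 0.135650
u = exp(dx) = 1.145281; d = 1/u = 0.873148
p_u = 0.160889, p_m = 0.666667, p_d = 0.172444
Discount per step: exp(-r*dt) = 0.998502
Stock lattice S(k, j) with j the centered position index:
  k=0: S(0,+0) = 28.3400
  k=1: S(1,-1) = 24.7450; S(1,+0) = 28.3400; S(1,+1) = 32.4573
  k=2: S(2,-2) = 21.6061; S(2,-1) = 24.7450; S(2,+0) = 28.3400; S(2,+1) = 32.4573; S(2,+2) = 37.1727
  k=3: S(3,-3) = 18.8653; S(3,-2) = 21.6061; S(3,-1) = 24.7450; S(3,+0) = 28.3400; S(3,+1) = 32.4573; S(3,+2) = 37.1727; S(3,+3) = 42.5732
Terminal payoffs V(N, j) = max(S_T - K, 0):
  V(3,-3) = 0.000000; V(3,-2) = 0.000000; V(3,-1) = 0.000000; V(3,+0) = 0.060000; V(3,+1) = 4.177269; V(3,+2) = 8.892699; V(3,+3) = 14.293192
Backward induction: V(k, j) = exp(-r*dt) * [p_u * V(k+1, j+1) + p_m * V(k+1, j) + p_d * V(k+1, j-1)]
  V(2,-2) = exp(-r*dt) * [p_u*0.000000 + p_m*0.000000 + p_d*0.000000] = 0.000000
  V(2,-1) = exp(-r*dt) * [p_u*0.060000 + p_m*0.000000 + p_d*0.000000] = 0.009639
  V(2,+0) = exp(-r*dt) * [p_u*4.177269 + p_m*0.060000 + p_d*0.000000] = 0.711011
  V(2,+1) = exp(-r*dt) * [p_u*8.892699 + p_m*4.177269 + p_d*0.060000] = 4.219600
  V(2,+2) = exp(-r*dt) * [p_u*14.293192 + p_m*8.892699 + p_d*4.177269] = 8.935024
  V(1,-1) = exp(-r*dt) * [p_u*0.711011 + p_m*0.009639 + p_d*0.000000] = 0.120639
  V(1,+0) = exp(-r*dt) * [p_u*4.219600 + p_m*0.711011 + p_d*0.009639] = 1.152827
  V(1,+1) = exp(-r*dt) * [p_u*8.935024 + p_m*4.219600 + p_d*0.711011] = 4.366673
  V(0,+0) = exp(-r*dt) * [p_u*4.366673 + p_m*1.152827 + p_d*0.120639] = 1.489670


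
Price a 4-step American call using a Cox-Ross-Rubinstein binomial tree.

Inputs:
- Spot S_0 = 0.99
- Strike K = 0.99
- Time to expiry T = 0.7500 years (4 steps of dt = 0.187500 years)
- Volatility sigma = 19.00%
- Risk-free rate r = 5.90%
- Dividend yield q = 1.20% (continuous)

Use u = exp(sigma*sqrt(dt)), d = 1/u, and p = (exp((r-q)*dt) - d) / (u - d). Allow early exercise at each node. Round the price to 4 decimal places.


Answer: Price = V(0,0) = 0.0778

Derivation:
dt = T/N = 0.187500
u = exp(sigma*sqrt(dt)) = 1.085752; d = 1/u = 0.921021
p = (exp((r-q)*dt) - d) / (u - d) = 0.533176
Discount per step: exp(-r*dt) = 0.988998
Stock lattice S(k, i) with i counting down-moves:
  k=0: S(0,0) = 0.9900
  k=1: S(1,0) = 1.0749; S(1,1) = 0.9118
  k=2: S(2,0) = 1.1671; S(2,1) = 0.9900; S(2,2) = 0.8398
  k=3: S(3,0) = 1.2671; S(3,1) = 1.0749; S(3,2) = 0.9118; S(3,3) = 0.7735
  k=4: S(4,0) = 1.3758; S(4,1) = 1.1671; S(4,2) = 0.9900; S(4,3) = 0.8398; S(4,4) = 0.7124
Terminal payoffs V(N, i) = max(S_T - K, 0):
  V(4,0) = 0.385805; V(4,1) = 0.177068; V(4,2) = 0.000000; V(4,3) = 0.000000; V(4,4) = 0.000000
Backward induction: V(k, i) = exp(-r*dt) * [p * V(k+1, i) + (1-p) * V(k+1, i+1)]; then take max(V_cont, immediate exercise) for American.
  V(3,0) = exp(-r*dt) * [p*0.385805 + (1-p)*0.177068] = 0.285189; exercise = 0.277146; V(3,0) = max -> 0.285189
  V(3,1) = exp(-r*dt) * [p*0.177068 + (1-p)*0.000000] = 0.093370; exercise = 0.084894; V(3,1) = max -> 0.093370
  V(3,2) = exp(-r*dt) * [p*0.000000 + (1-p)*0.000000] = 0.000000; exercise = 0.000000; V(3,2) = max -> 0.000000
  V(3,3) = exp(-r*dt) * [p*0.000000 + (1-p)*0.000000] = 0.000000; exercise = 0.000000; V(3,3) = max -> 0.000000
  V(2,0) = exp(-r*dt) * [p*0.285189 + (1-p)*0.093370] = 0.193491; exercise = 0.177068; V(2,0) = max -> 0.193491
  V(2,1) = exp(-r*dt) * [p*0.093370 + (1-p)*0.000000] = 0.049235; exercise = 0.000000; V(2,1) = max -> 0.049235
  V(2,2) = exp(-r*dt) * [p*0.000000 + (1-p)*0.000000] = 0.000000; exercise = 0.000000; V(2,2) = max -> 0.000000
  V(1,0) = exp(-r*dt) * [p*0.193491 + (1-p)*0.049235] = 0.124761; exercise = 0.084894; V(1,0) = max -> 0.124761
  V(1,1) = exp(-r*dt) * [p*0.049235 + (1-p)*0.000000] = 0.025962; exercise = 0.000000; V(1,1) = max -> 0.025962
  V(0,0) = exp(-r*dt) * [p*0.124761 + (1-p)*0.025962] = 0.077774; exercise = 0.000000; V(0,0) = max -> 0.077774


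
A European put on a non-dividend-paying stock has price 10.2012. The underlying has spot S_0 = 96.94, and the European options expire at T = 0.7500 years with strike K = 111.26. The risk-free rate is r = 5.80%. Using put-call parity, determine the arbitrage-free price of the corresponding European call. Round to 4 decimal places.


Answer: Call price = 0.6173

Derivation:
Put-call parity: C - P = S_0 * exp(-qT) - K * exp(-rT).
S_0 * exp(-qT) = 96.9400 * 1.00000000 = 96.94000000
K * exp(-rT) = 111.2600 * 0.95743255 = 106.52394597
C = P + S*exp(-qT) - K*exp(-rT)
C = 10.2012 + 96.94000000 - 106.52394597 = 0.6173


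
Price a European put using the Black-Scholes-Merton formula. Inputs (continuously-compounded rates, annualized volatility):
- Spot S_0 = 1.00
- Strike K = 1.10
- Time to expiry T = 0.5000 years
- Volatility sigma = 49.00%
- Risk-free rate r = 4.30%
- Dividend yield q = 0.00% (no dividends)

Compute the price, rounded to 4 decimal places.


Answer: Price = 0.1843

Derivation:
d1 = (ln(S/K) + (r - q + 0.5*sigma^2) * T) / (sigma * sqrt(T)) = -0.03978610
d2 = d1 - sigma * sqrt(T) = -0.38626842
exp(-rT) = 0.97872948; exp(-qT) = 1.00000000
P = K * exp(-rT) * N(-d2) - S_0 * exp(-qT) * N(-d1)
N(-d1) = 0.51586817; N(-d2) = 0.65035106
P = 1.1000 * 0.97872948 * 0.65035106 - 1.0000 * 1.00000000 * 0.51586817 = 0.1843


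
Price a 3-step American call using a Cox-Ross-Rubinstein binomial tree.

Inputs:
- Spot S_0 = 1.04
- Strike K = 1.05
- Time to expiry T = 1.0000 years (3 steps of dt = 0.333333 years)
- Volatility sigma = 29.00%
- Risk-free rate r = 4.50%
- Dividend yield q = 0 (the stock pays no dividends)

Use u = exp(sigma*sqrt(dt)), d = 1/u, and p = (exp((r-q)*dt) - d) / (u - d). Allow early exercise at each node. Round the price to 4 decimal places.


dt = T/N = 0.333333
u = exp(sigma*sqrt(dt)) = 1.182264; d = 1/u = 0.845834
p = (exp((r-q)*dt) - d) / (u - d) = 0.503161
Discount per step: exp(-r*dt) = 0.985112
Stock lattice S(k, i) with i counting down-moves:
  k=0: S(0,0) = 1.0400
  k=1: S(1,0) = 1.2296; S(1,1) = 0.8797
  k=2: S(2,0) = 1.4537; S(2,1) = 1.0400; S(2,2) = 0.7441
  k=3: S(3,0) = 1.7186; S(3,1) = 1.2296; S(3,2) = 0.8797; S(3,3) = 0.6293
Terminal payoffs V(N, i) = max(S_T - K, 0):
  V(3,0) = 0.668609; V(3,1) = 0.179555; V(3,2) = 0.000000; V(3,3) = 0.000000
Backward induction: V(k, i) = exp(-r*dt) * [p * V(k+1, i) + (1-p) * V(k+1, i+1)]; then take max(V_cont, immediate exercise) for American.
  V(2,0) = exp(-r*dt) * [p*0.668609 + (1-p)*0.179555] = 0.419292; exercise = 0.403659; V(2,0) = max -> 0.419292
  V(2,1) = exp(-r*dt) * [p*0.179555 + (1-p)*0.000000] = 0.089000; exercise = 0.000000; V(2,1) = max -> 0.089000
  V(2,2) = exp(-r*dt) * [p*0.000000 + (1-p)*0.000000] = 0.000000; exercise = 0.000000; V(2,2) = max -> 0.000000
  V(1,0) = exp(-r*dt) * [p*0.419292 + (1-p)*0.089000] = 0.251391; exercise = 0.179555; V(1,0) = max -> 0.251391
  V(1,1) = exp(-r*dt) * [p*0.089000 + (1-p)*0.000000] = 0.044115; exercise = 0.000000; V(1,1) = max -> 0.044115
  V(0,0) = exp(-r*dt) * [p*0.251391 + (1-p)*0.044115] = 0.146199; exercise = 0.000000; V(0,0) = max -> 0.146199

Answer: Price = V(0,0) = 0.1462
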